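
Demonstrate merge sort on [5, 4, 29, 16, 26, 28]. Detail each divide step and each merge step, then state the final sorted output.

Merge sort trace:

Split: [5, 4, 29, 16, 26, 28] -> [5, 4, 29] and [16, 26, 28]
  Split: [5, 4, 29] -> [5] and [4, 29]
    Split: [4, 29] -> [4] and [29]
    Merge: [4] + [29] -> [4, 29]
  Merge: [5] + [4, 29] -> [4, 5, 29]
  Split: [16, 26, 28] -> [16] and [26, 28]
    Split: [26, 28] -> [26] and [28]
    Merge: [26] + [28] -> [26, 28]
  Merge: [16] + [26, 28] -> [16, 26, 28]
Merge: [4, 5, 29] + [16, 26, 28] -> [4, 5, 16, 26, 28, 29]

Final sorted array: [4, 5, 16, 26, 28, 29]

The merge sort proceeds by recursively splitting the array and merging sorted halves.
After all merges, the sorted array is [4, 5, 16, 26, 28, 29].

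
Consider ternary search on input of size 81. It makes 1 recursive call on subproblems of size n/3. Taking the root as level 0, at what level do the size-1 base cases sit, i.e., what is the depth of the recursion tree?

For divide and conquer with division factor 3:

Problem sizes at each level:
Level 0: 81
Level 1: 27
Level 2: 9
Level 3: 3
Level 4: 1

The root is level 0 and the size-1 base case is level 4 (the tree spans levels 0 through 4, i.e. 5 levels counting the root), so the depth is the number of divisions: log_3(81) = 4

The recursion tree depth is log_3(81) = 4. At each level, the problem size is divided by 3, so it takes 4 divisions to reduce to a base case of size 1. The algorithm makes 1 recursive call at each level.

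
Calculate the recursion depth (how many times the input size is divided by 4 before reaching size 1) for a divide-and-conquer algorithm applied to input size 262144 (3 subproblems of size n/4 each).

For divide and conquer with division factor 4:

Problem sizes at each level:
Level 0: 262144
Level 1: 65536
Level 2: 16384
Level 3: 4096
Level 4: 1024
Level 5: 256
Level 6: 64
Level 7: 16
Level 8: 4
Level 9: 1

The root is level 0 and the size-1 base case is level 9 (the tree spans levels 0 through 9, i.e. 10 levels counting the root), so the depth is the number of divisions: log_4(262144) = 9

The recursion tree depth is log_4(262144) = 9. At each level, the problem size is divided by 4, so it takes 9 divisions to reduce to a base case of size 1. The algorithm makes 3 recursive calls at each level.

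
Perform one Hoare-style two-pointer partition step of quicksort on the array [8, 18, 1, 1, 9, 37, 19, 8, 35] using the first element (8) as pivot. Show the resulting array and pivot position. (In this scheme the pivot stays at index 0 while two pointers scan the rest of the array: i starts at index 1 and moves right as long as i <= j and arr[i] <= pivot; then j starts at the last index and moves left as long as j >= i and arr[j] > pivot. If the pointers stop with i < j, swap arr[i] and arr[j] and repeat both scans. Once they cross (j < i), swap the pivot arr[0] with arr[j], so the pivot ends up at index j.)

Hoare-style two-pointer partition with pivot = 8:

Initial array: [8, 18, 1, 1, 9, 37, 19, 8, 35]

Pointers start at i = 1, j = 8.
i stops at index 1 (arr[1]=18 > 8), j stops at index 7 (arr[7]=8 <= 8): swap arr[1] and arr[7], array becomes [8, 8, 1, 1, 9, 37, 19, 18, 35]
i ends at 4, j ends at 3: the pointers have crossed (j < i), so scanning stops.

Swap pivot arr[0] with arr[3] to place pivot at position 3: [1, 8, 1, 8, 9, 37, 19, 18, 35]
Pivot position: 3

After partitioning with pivot 8, the array becomes [1, 8, 1, 8, 9, 37, 19, 18, 35]. The pivot is placed at index 3. All elements to the left of the pivot are <= 8, and all elements to the right are > 8.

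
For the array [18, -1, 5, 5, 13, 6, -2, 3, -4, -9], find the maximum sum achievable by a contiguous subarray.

Using Kadane's algorithm on [18, -1, 5, 5, 13, 6, -2, 3, -4, -9]:

Scanning through the array:
Position 1 (value -1): max_ending_here = 17, max_so_far = 18
Position 2 (value 5): max_ending_here = 22, max_so_far = 22
Position 3 (value 5): max_ending_here = 27, max_so_far = 27
Position 4 (value 13): max_ending_here = 40, max_so_far = 40
Position 5 (value 6): max_ending_here = 46, max_so_far = 46
Position 6 (value -2): max_ending_here = 44, max_so_far = 46
Position 7 (value 3): max_ending_here = 47, max_so_far = 47
Position 8 (value -4): max_ending_here = 43, max_so_far = 47
Position 9 (value -9): max_ending_here = 34, max_so_far = 47

Maximum subarray: [18, -1, 5, 5, 13, 6, -2, 3]
Maximum sum: 47

The maximum subarray is [18, -1, 5, 5, 13, 6, -2, 3] with sum 47. This subarray runs from index 0 to index 7.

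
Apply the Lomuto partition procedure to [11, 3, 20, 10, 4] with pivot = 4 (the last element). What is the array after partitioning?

Lomuto partition with pivot = 4:

Initial array: [11, 3, 20, 10, 4]

arr[0]=11 > 4: no swap
arr[1]=3 <= 4: swap with position 0, array becomes [3, 11, 20, 10, 4]
arr[2]=20 > 4: no swap
arr[3]=10 > 4: no swap

Place pivot at position 1: [3, 4, 20, 10, 11]
Pivot position: 1

After partitioning with pivot 4, the array becomes [3, 4, 20, 10, 11]. The pivot is placed at index 1. All elements to the left of the pivot are <= 4, and all elements to the right are > 4.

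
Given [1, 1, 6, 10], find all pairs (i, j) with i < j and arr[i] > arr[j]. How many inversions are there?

Finding inversions in [1, 1, 6, 10]:


Total inversions: 0

The array has 0 inversions. It is already sorted.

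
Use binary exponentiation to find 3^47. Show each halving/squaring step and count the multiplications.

Computing 3^47 by squaring (build up from 3^1; each line after the first costs one multiplication):

3^1 = 3
3^2 = (3^1)^2 = 3^2 = 9
3^4 = (3^2)^2 = 9^2 = 81
3^5 = 3 * 3^4 = 3 * 81 = 243
3^10 = (3^5)^2 = 243^2 = 59049
3^11 = 3 * 3^10 = 3 * 59049 = 177147
3^22 = (3^11)^2 = 177147^2 = 31381059609
3^23 = 3 * 3^22 = 3 * 31381059609 = 94143178827
3^46 = (3^23)^2 = 94143178827^2 = 8862938119652501095929
3^47 = 3 * 3^46 = 3 * 8862938119652501095929 = 26588814358957503287787

Result: 26588814358957503287787
Multiplications needed: 9 (9 lines after 3^1)

3^47 = 26588814358957503287787. Using exponentiation by squaring, this requires 9 multiplications. The key idea: if the exponent is even, square the half-power; if odd, multiply by the base once.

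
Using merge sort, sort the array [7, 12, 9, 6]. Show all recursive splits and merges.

Merge sort trace:

Split: [7, 12, 9, 6] -> [7, 12] and [9, 6]
  Split: [7, 12] -> [7] and [12]
  Merge: [7] + [12] -> [7, 12]
  Split: [9, 6] -> [9] and [6]
  Merge: [9] + [6] -> [6, 9]
Merge: [7, 12] + [6, 9] -> [6, 7, 9, 12]

Final sorted array: [6, 7, 9, 12]

The merge sort proceeds by recursively splitting the array and merging sorted halves.
After all merges, the sorted array is [6, 7, 9, 12].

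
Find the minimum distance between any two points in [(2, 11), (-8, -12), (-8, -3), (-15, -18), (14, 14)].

Computing all pairwise distances among 5 points:

d((2, 11), (-8, -12)) = 25.0799
d((2, 11), (-8, -3)) = 17.2047
d((2, 11), (-15, -18)) = 33.6155
d((2, 11), (14, 14)) = 12.3693
d((-8, -12), (-8, -3)) = 9.0 <-- minimum
d((-8, -12), (-15, -18)) = 9.2195
d((-8, -12), (14, 14)) = 34.0588
d((-8, -3), (-15, -18)) = 16.5529
d((-8, -3), (14, 14)) = 27.8029
d((-15, -18), (14, 14)) = 43.1856

Closest pair: (-8, -12) and (-8, -3) with distance 9.0

The closest pair is (-8, -12) and (-8, -3) with Euclidean distance 9.0. For 5 points, brute-force pairwise comparison is shown above. For large n, the divide-and-conquer algorithm (sort by x, recurse on halves, check the dividing strip) achieves O(n log n).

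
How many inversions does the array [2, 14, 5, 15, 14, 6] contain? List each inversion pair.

Finding inversions in [2, 14, 5, 15, 14, 6]:

(1, 2): arr[1]=14 > arr[2]=5
(1, 5): arr[1]=14 > arr[5]=6
(3, 4): arr[3]=15 > arr[4]=14
(3, 5): arr[3]=15 > arr[5]=6
(4, 5): arr[4]=14 > arr[5]=6

Total inversions: 5

The array has 5 inversion(s): (1,2), (1,5), (3,4), (3,5), (4,5). Each pair (i,j) satisfies i < j and arr[i] > arr[j].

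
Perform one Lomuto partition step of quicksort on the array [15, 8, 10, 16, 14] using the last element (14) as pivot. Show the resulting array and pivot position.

Lomuto partition with pivot = 14:

Initial array: [15, 8, 10, 16, 14]

arr[0]=15 > 14: no swap
arr[1]=8 <= 14: swap with position 0, array becomes [8, 15, 10, 16, 14]
arr[2]=10 <= 14: swap with position 1, array becomes [8, 10, 15, 16, 14]
arr[3]=16 > 14: no swap

Place pivot at position 2: [8, 10, 14, 16, 15]
Pivot position: 2

After partitioning with pivot 14, the array becomes [8, 10, 14, 16, 15]. The pivot is placed at index 2. All elements to the left of the pivot are <= 14, and all elements to the right are > 14.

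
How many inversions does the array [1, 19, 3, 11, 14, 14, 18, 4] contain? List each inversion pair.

Finding inversions in [1, 19, 3, 11, 14, 14, 18, 4]:

(1, 2): arr[1]=19 > arr[2]=3
(1, 3): arr[1]=19 > arr[3]=11
(1, 4): arr[1]=19 > arr[4]=14
(1, 5): arr[1]=19 > arr[5]=14
(1, 6): arr[1]=19 > arr[6]=18
(1, 7): arr[1]=19 > arr[7]=4
(3, 7): arr[3]=11 > arr[7]=4
(4, 7): arr[4]=14 > arr[7]=4
(5, 7): arr[5]=14 > arr[7]=4
(6, 7): arr[6]=18 > arr[7]=4

Total inversions: 10

The array has 10 inversion(s): (1,2), (1,3), (1,4), (1,5), (1,6), (1,7), (3,7), (4,7), (5,7), (6,7). Each pair (i,j) satisfies i < j and arr[i] > arr[j].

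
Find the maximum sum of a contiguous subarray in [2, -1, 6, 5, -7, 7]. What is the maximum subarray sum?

Using Kadane's algorithm on [2, -1, 6, 5, -7, 7]:

Scanning through the array:
Position 1 (value -1): max_ending_here = 1, max_so_far = 2
Position 2 (value 6): max_ending_here = 7, max_so_far = 7
Position 3 (value 5): max_ending_here = 12, max_so_far = 12
Position 4 (value -7): max_ending_here = 5, max_so_far = 12
Position 5 (value 7): max_ending_here = 12, max_so_far = 12

Maximum subarray: [2, -1, 6, 5]
Maximum sum: 12

The maximum subarray is [2, -1, 6, 5] with sum 12. This subarray runs from index 0 to index 3.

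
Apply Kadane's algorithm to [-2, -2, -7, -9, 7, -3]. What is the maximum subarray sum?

Using Kadane's algorithm on [-2, -2, -7, -9, 7, -3]:

Scanning through the array:
Position 1 (value -2): max_ending_here = -2, max_so_far = -2
Position 2 (value -7): max_ending_here = -7, max_so_far = -2
Position 3 (value -9): max_ending_here = -9, max_so_far = -2
Position 4 (value 7): max_ending_here = 7, max_so_far = 7
Position 5 (value -3): max_ending_here = 4, max_so_far = 7

Maximum subarray: [7]
Maximum sum: 7

The maximum subarray is [7] with sum 7. This subarray runs from index 4 to index 4.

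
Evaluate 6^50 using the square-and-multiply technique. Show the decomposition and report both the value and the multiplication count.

Computing 6^50 by squaring (build up from 6^1; each line after the first costs one multiplication):

6^1 = 6
6^2 = (6^1)^2 = 6^2 = 36
6^3 = 6 * 6^2 = 6 * 36 = 216
6^6 = (6^3)^2 = 216^2 = 46656
6^12 = (6^6)^2 = 46656^2 = 2176782336
6^24 = (6^12)^2 = 2176782336^2 = 4738381338321616896
6^25 = 6 * 6^24 = 6 * 4738381338321616896 = 28430288029929701376
6^50 = (6^25)^2 = 28430288029929701376^2 = 808281277464764060643139600456536293376

Result: 808281277464764060643139600456536293376
Multiplications needed: 7 (7 lines after 6^1)

6^50 = 808281277464764060643139600456536293376. Using exponentiation by squaring, this requires 7 multiplications. The key idea: if the exponent is even, square the half-power; if odd, multiply by the base once.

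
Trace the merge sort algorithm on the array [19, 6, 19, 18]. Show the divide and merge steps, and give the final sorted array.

Merge sort trace:

Split: [19, 6, 19, 18] -> [19, 6] and [19, 18]
  Split: [19, 6] -> [19] and [6]
  Merge: [19] + [6] -> [6, 19]
  Split: [19, 18] -> [19] and [18]
  Merge: [19] + [18] -> [18, 19]
Merge: [6, 19] + [18, 19] -> [6, 18, 19, 19]

Final sorted array: [6, 18, 19, 19]

The merge sort proceeds by recursively splitting the array and merging sorted halves.
After all merges, the sorted array is [6, 18, 19, 19].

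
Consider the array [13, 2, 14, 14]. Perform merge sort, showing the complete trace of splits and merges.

Merge sort trace:

Split: [13, 2, 14, 14] -> [13, 2] and [14, 14]
  Split: [13, 2] -> [13] and [2]
  Merge: [13] + [2] -> [2, 13]
  Split: [14, 14] -> [14] and [14]
  Merge: [14] + [14] -> [14, 14]
Merge: [2, 13] + [14, 14] -> [2, 13, 14, 14]

Final sorted array: [2, 13, 14, 14]

The merge sort proceeds by recursively splitting the array and merging sorted halves.
After all merges, the sorted array is [2, 13, 14, 14].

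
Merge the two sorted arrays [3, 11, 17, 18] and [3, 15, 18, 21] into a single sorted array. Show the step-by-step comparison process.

Merging process:

Compare 3 vs 3: take 3 from left. Merged: [3]
Compare 11 vs 3: take 3 from right. Merged: [3, 3]
Compare 11 vs 15: take 11 from left. Merged: [3, 3, 11]
Compare 17 vs 15: take 15 from right. Merged: [3, 3, 11, 15]
Compare 17 vs 18: take 17 from left. Merged: [3, 3, 11, 15, 17]
Compare 18 vs 18: take 18 from left. Merged: [3, 3, 11, 15, 17, 18]
Append remaining from right: [18, 21]. Merged: [3, 3, 11, 15, 17, 18, 18, 21]

Final merged array: [3, 3, 11, 15, 17, 18, 18, 21]
Total comparisons: 6

The merged array is [3, 3, 11, 15, 17, 18, 18, 21], requiring 6 comparisons. The merge step runs in O(n) time where n is the total number of elements.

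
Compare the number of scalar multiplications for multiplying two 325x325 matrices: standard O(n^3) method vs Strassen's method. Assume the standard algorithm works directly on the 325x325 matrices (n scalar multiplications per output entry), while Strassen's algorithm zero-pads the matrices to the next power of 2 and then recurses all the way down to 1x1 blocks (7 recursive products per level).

Matrix multiplication for 325x325 matrices:

Strassen's algorithm requires power-of-2 dimensions. Pad 325x325 to 512x512 (next power of 2).

Standard algorithm: 325^3 = 34328125 multiplications
Strassen's algorithm: 7^(log2(512)) = 7^9 = 40353607 multiplications
Difference: 34328125 - 40353607 = -6025482 (Strassen uses MORE here due to padding overhead — for small or just-over-power-of-2 n, padding can outweigh the per-level savings)

Standard: 34328125 multiplications (325^3). Strassen: 40353607 multiplications (7^9, after padding to 512x512). Strassen reduces 8 recursive multiplications to 7 at each level.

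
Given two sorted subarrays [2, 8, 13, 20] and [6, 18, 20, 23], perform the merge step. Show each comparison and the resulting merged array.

Merging process:

Compare 2 vs 6: take 2 from left. Merged: [2]
Compare 8 vs 6: take 6 from right. Merged: [2, 6]
Compare 8 vs 18: take 8 from left. Merged: [2, 6, 8]
Compare 13 vs 18: take 13 from left. Merged: [2, 6, 8, 13]
Compare 20 vs 18: take 18 from right. Merged: [2, 6, 8, 13, 18]
Compare 20 vs 20: take 20 from left. Merged: [2, 6, 8, 13, 18, 20]
Append remaining from right: [20, 23]. Merged: [2, 6, 8, 13, 18, 20, 20, 23]

Final merged array: [2, 6, 8, 13, 18, 20, 20, 23]
Total comparisons: 6

The merged array is [2, 6, 8, 13, 18, 20, 20, 23], requiring 6 comparisons. The merge step runs in O(n) time where n is the total number of elements.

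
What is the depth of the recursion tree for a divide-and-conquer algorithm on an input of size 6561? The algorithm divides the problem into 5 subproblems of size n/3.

For divide and conquer with division factor 3:

Problem sizes at each level:
Level 0: 6561
Level 1: 2187
Level 2: 729
Level 3: 243
Level 4: 81
Level 5: 27
Level 6: 9
Level 7: 3
Level 8: 1

The root is level 0 and the size-1 base case is level 8 (the tree spans levels 0 through 8, i.e. 9 levels counting the root), so the depth is the number of divisions: log_3(6561) = 8

The recursion tree depth is log_3(6561) = 8. At each level, the problem size is divided by 3, so it takes 8 divisions to reduce to a base case of size 1. The algorithm makes 5 recursive calls at each level.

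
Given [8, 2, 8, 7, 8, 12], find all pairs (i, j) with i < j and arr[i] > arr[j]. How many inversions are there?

Finding inversions in [8, 2, 8, 7, 8, 12]:

(0, 1): arr[0]=8 > arr[1]=2
(0, 3): arr[0]=8 > arr[3]=7
(2, 3): arr[2]=8 > arr[3]=7

Total inversions: 3

The array has 3 inversion(s): (0,1), (0,3), (2,3). Each pair (i,j) satisfies i < j and arr[i] > arr[j].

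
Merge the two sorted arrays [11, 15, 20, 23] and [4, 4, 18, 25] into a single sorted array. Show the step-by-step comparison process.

Merging process:

Compare 11 vs 4: take 4 from right. Merged: [4]
Compare 11 vs 4: take 4 from right. Merged: [4, 4]
Compare 11 vs 18: take 11 from left. Merged: [4, 4, 11]
Compare 15 vs 18: take 15 from left. Merged: [4, 4, 11, 15]
Compare 20 vs 18: take 18 from right. Merged: [4, 4, 11, 15, 18]
Compare 20 vs 25: take 20 from left. Merged: [4, 4, 11, 15, 18, 20]
Compare 23 vs 25: take 23 from left. Merged: [4, 4, 11, 15, 18, 20, 23]
Append remaining from right: [25]. Merged: [4, 4, 11, 15, 18, 20, 23, 25]

Final merged array: [4, 4, 11, 15, 18, 20, 23, 25]
Total comparisons: 7

The merged array is [4, 4, 11, 15, 18, 20, 23, 25], requiring 7 comparisons. The merge step runs in O(n) time where n is the total number of elements.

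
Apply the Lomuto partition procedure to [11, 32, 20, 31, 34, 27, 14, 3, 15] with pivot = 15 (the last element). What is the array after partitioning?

Lomuto partition with pivot = 15:

Initial array: [11, 32, 20, 31, 34, 27, 14, 3, 15]

arr[0]=11 <= 15: swap with position 0, array becomes [11, 32, 20, 31, 34, 27, 14, 3, 15]
arr[1]=32 > 15: no swap
arr[2]=20 > 15: no swap
arr[3]=31 > 15: no swap
arr[4]=34 > 15: no swap
arr[5]=27 > 15: no swap
arr[6]=14 <= 15: swap with position 1, array becomes [11, 14, 20, 31, 34, 27, 32, 3, 15]
arr[7]=3 <= 15: swap with position 2, array becomes [11, 14, 3, 31, 34, 27, 32, 20, 15]

Place pivot at position 3: [11, 14, 3, 15, 34, 27, 32, 20, 31]
Pivot position: 3

After partitioning with pivot 15, the array becomes [11, 14, 3, 15, 34, 27, 32, 20, 31]. The pivot is placed at index 3. All elements to the left of the pivot are <= 15, and all elements to the right are > 15.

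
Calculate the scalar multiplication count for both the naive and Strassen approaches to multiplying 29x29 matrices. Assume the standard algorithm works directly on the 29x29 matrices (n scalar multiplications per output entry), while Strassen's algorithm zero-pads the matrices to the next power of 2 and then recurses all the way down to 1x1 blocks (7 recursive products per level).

Matrix multiplication for 29x29 matrices:

Strassen's algorithm requires power-of-2 dimensions. Pad 29x29 to 32x32 (next power of 2).

Standard algorithm: 29^3 = 24389 multiplications
Strassen's algorithm: 7^(log2(32)) = 7^5 = 16807 multiplications
Savings: 24389 - 16807 = 7582 multiplications

Standard: 24389 multiplications (29^3). Strassen: 16807 multiplications (7^5, after padding to 32x32). Strassen reduces 8 recursive multiplications to 7 at each level.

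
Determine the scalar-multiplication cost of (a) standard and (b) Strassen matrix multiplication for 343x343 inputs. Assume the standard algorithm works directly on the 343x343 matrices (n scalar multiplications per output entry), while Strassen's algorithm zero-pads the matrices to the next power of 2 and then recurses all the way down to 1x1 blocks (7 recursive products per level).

Matrix multiplication for 343x343 matrices:

Strassen's algorithm requires power-of-2 dimensions. Pad 343x343 to 512x512 (next power of 2).

Standard algorithm: 343^3 = 40353607 multiplications
Strassen's algorithm: 7^(log2(512)) = 7^9 = 40353607 multiplications
Savings: 40353607 - 40353607 = 0 multiplications

Standard: 40353607 multiplications (343^3). Strassen: 40353607 multiplications (7^9, after padding to 512x512). Strassen reduces 8 recursive multiplications to 7 at each level.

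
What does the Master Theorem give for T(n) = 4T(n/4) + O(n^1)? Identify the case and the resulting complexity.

Master Theorem for T(n) = 4T(n/4) + O(n^1):

a = 4, b = 4, c = 1
log_b(a) = log_4(4) = 1.0000

Case 2: c = 1 = log_4(4) = 1.0000
T(n) = O(n^1 log n) = O(n log n)

For T(n) = 4T(n/4) + O(n^1): log_4(4) = 1.0000. This is Case 2 of the Master Theorem (c = log_b(a), equal work at all levels), giving O(n log n).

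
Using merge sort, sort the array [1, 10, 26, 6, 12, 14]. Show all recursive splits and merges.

Merge sort trace:

Split: [1, 10, 26, 6, 12, 14] -> [1, 10, 26] and [6, 12, 14]
  Split: [1, 10, 26] -> [1] and [10, 26]
    Split: [10, 26] -> [10] and [26]
    Merge: [10] + [26] -> [10, 26]
  Merge: [1] + [10, 26] -> [1, 10, 26]
  Split: [6, 12, 14] -> [6] and [12, 14]
    Split: [12, 14] -> [12] and [14]
    Merge: [12] + [14] -> [12, 14]
  Merge: [6] + [12, 14] -> [6, 12, 14]
Merge: [1, 10, 26] + [6, 12, 14] -> [1, 6, 10, 12, 14, 26]

Final sorted array: [1, 6, 10, 12, 14, 26]

The merge sort proceeds by recursively splitting the array and merging sorted halves.
After all merges, the sorted array is [1, 6, 10, 12, 14, 26].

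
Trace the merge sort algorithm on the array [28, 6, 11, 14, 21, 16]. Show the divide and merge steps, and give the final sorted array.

Merge sort trace:

Split: [28, 6, 11, 14, 21, 16] -> [28, 6, 11] and [14, 21, 16]
  Split: [28, 6, 11] -> [28] and [6, 11]
    Split: [6, 11] -> [6] and [11]
    Merge: [6] + [11] -> [6, 11]
  Merge: [28] + [6, 11] -> [6, 11, 28]
  Split: [14, 21, 16] -> [14] and [21, 16]
    Split: [21, 16] -> [21] and [16]
    Merge: [21] + [16] -> [16, 21]
  Merge: [14] + [16, 21] -> [14, 16, 21]
Merge: [6, 11, 28] + [14, 16, 21] -> [6, 11, 14, 16, 21, 28]

Final sorted array: [6, 11, 14, 16, 21, 28]

The merge sort proceeds by recursively splitting the array and merging sorted halves.
After all merges, the sorted array is [6, 11, 14, 16, 21, 28].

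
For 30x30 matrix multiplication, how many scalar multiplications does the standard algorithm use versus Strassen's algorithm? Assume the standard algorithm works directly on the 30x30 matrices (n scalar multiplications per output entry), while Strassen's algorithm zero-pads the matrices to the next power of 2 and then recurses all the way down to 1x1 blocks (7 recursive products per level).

Matrix multiplication for 30x30 matrices:

Strassen's algorithm requires power-of-2 dimensions. Pad 30x30 to 32x32 (next power of 2).

Standard algorithm: 30^3 = 27000 multiplications
Strassen's algorithm: 7^(log2(32)) = 7^5 = 16807 multiplications
Savings: 27000 - 16807 = 10193 multiplications

Standard: 27000 multiplications (30^3). Strassen: 16807 multiplications (7^5, after padding to 32x32). Strassen reduces 8 recursive multiplications to 7 at each level.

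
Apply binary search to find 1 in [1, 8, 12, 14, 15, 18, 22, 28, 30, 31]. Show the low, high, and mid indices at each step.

Binary search for 1 in [1, 8, 12, 14, 15, 18, 22, 28, 30, 31]:

lo=0, hi=9, mid=4, arr[mid]=15 -> 15 > 1, search left half
lo=0, hi=3, mid=1, arr[mid]=8 -> 8 > 1, search left half
lo=0, hi=0, mid=0, arr[mid]=1 -> Found target at index 0!

Binary search finds 1 at index 0 after 3 comparisons. The search repeatedly halves the search space by comparing with the middle element.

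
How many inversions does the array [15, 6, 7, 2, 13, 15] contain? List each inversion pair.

Finding inversions in [15, 6, 7, 2, 13, 15]:

(0, 1): arr[0]=15 > arr[1]=6
(0, 2): arr[0]=15 > arr[2]=7
(0, 3): arr[0]=15 > arr[3]=2
(0, 4): arr[0]=15 > arr[4]=13
(1, 3): arr[1]=6 > arr[3]=2
(2, 3): arr[2]=7 > arr[3]=2

Total inversions: 6

The array has 6 inversion(s): (0,1), (0,2), (0,3), (0,4), (1,3), (2,3). Each pair (i,j) satisfies i < j and arr[i] > arr[j].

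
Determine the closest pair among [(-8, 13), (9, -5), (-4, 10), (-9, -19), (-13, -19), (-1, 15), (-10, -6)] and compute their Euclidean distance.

Computing all pairwise distances among 7 points:

d((-8, 13), (9, -5)) = 24.7588
d((-8, 13), (-4, 10)) = 5.0
d((-8, 13), (-9, -19)) = 32.0156
d((-8, 13), (-13, -19)) = 32.3883
d((-8, 13), (-1, 15)) = 7.2801
d((-8, 13), (-10, -6)) = 19.105
d((9, -5), (-4, 10)) = 19.8494
d((9, -5), (-9, -19)) = 22.8035
d((9, -5), (-13, -19)) = 26.0768
d((9, -5), (-1, 15)) = 22.3607
d((9, -5), (-10, -6)) = 19.0263
d((-4, 10), (-9, -19)) = 29.4279
d((-4, 10), (-13, -19)) = 30.3645
d((-4, 10), (-1, 15)) = 5.831
d((-4, 10), (-10, -6)) = 17.088
d((-9, -19), (-13, -19)) = 4.0 <-- minimum
d((-9, -19), (-1, 15)) = 34.9285
d((-9, -19), (-10, -6)) = 13.0384
d((-13, -19), (-1, 15)) = 36.0555
d((-13, -19), (-10, -6)) = 13.3417
d((-1, 15), (-10, -6)) = 22.8473

Closest pair: (-9, -19) and (-13, -19) with distance 4.0

The closest pair is (-9, -19) and (-13, -19) with Euclidean distance 4.0. For 7 points, brute-force pairwise comparison is shown above. For large n, the divide-and-conquer algorithm (sort by x, recurse on halves, check the dividing strip) achieves O(n log n).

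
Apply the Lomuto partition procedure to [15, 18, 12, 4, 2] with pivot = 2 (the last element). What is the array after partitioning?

Lomuto partition with pivot = 2:

Initial array: [15, 18, 12, 4, 2]

arr[0]=15 > 2: no swap
arr[1]=18 > 2: no swap
arr[2]=12 > 2: no swap
arr[3]=4 > 2: no swap

Place pivot at position 0: [2, 18, 12, 4, 15]
Pivot position: 0

After partitioning with pivot 2, the array becomes [2, 18, 12, 4, 15]. The pivot is placed at index 0. All elements to the left of the pivot are <= 2, and all elements to the right are > 2.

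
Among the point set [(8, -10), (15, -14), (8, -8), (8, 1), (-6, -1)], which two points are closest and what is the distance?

Computing all pairwise distances among 5 points:

d((8, -10), (15, -14)) = 8.0623
d((8, -10), (8, -8)) = 2.0 <-- minimum
d((8, -10), (8, 1)) = 11.0
d((8, -10), (-6, -1)) = 16.6433
d((15, -14), (8, -8)) = 9.2195
d((15, -14), (8, 1)) = 16.5529
d((15, -14), (-6, -1)) = 24.6982
d((8, -8), (8, 1)) = 9.0
d((8, -8), (-6, -1)) = 15.6525
d((8, 1), (-6, -1)) = 14.1421

Closest pair: (8, -10) and (8, -8) with distance 2.0

The closest pair is (8, -10) and (8, -8) with Euclidean distance 2.0. For 5 points, brute-force pairwise comparison is shown above. For large n, the divide-and-conquer algorithm (sort by x, recurse on halves, check the dividing strip) achieves O(n log n).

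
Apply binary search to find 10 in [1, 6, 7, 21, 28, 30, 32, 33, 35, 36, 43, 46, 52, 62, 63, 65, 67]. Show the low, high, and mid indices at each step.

Binary search for 10 in [1, 6, 7, 21, 28, 30, 32, 33, 35, 36, 43, 46, 52, 62, 63, 65, 67]:

lo=0, hi=16, mid=8, arr[mid]=35 -> 35 > 10, search left half
lo=0, hi=7, mid=3, arr[mid]=21 -> 21 > 10, search left half
lo=0, hi=2, mid=1, arr[mid]=6 -> 6 < 10, search right half
lo=2, hi=2, mid=2, arr[mid]=7 -> 7 < 10, search right half
lo=3 > hi=2, target 10 not found

Binary search determines that 10 is not in the array after 4 comparisons. The search space was exhausted without finding the target.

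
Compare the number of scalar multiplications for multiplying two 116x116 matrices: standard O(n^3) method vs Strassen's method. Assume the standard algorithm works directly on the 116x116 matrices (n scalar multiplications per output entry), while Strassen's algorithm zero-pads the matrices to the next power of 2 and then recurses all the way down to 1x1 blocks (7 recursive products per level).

Matrix multiplication for 116x116 matrices:

Strassen's algorithm requires power-of-2 dimensions. Pad 116x116 to 128x128 (next power of 2).

Standard algorithm: 116^3 = 1560896 multiplications
Strassen's algorithm: 7^(log2(128)) = 7^7 = 823543 multiplications
Savings: 1560896 - 823543 = 737353 multiplications

Standard: 1560896 multiplications (116^3). Strassen: 823543 multiplications (7^7, after padding to 128x128). Strassen reduces 8 recursive multiplications to 7 at each level.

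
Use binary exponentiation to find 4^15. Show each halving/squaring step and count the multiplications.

Computing 4^15 by squaring (build up from 4^1; each line after the first costs one multiplication):

4^1 = 4
4^2 = (4^1)^2 = 4^2 = 16
4^3 = 4 * 4^2 = 4 * 16 = 64
4^6 = (4^3)^2 = 64^2 = 4096
4^7 = 4 * 4^6 = 4 * 4096 = 16384
4^14 = (4^7)^2 = 16384^2 = 268435456
4^15 = 4 * 4^14 = 4 * 268435456 = 1073741824

Result: 1073741824
Multiplications needed: 6 (6 lines after 4^1)

4^15 = 1073741824. Using exponentiation by squaring, this requires 6 multiplications. The key idea: if the exponent is even, square the half-power; if odd, multiply by the base once.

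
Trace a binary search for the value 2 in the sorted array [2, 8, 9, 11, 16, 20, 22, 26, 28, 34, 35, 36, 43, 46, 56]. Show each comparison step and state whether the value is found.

Binary search for 2 in [2, 8, 9, 11, 16, 20, 22, 26, 28, 34, 35, 36, 43, 46, 56]:

lo=0, hi=14, mid=7, arr[mid]=26 -> 26 > 2, search left half
lo=0, hi=6, mid=3, arr[mid]=11 -> 11 > 2, search left half
lo=0, hi=2, mid=1, arr[mid]=8 -> 8 > 2, search left half
lo=0, hi=0, mid=0, arr[mid]=2 -> Found target at index 0!

Binary search finds 2 at index 0 after 4 comparisons. The search repeatedly halves the search space by comparing with the middle element.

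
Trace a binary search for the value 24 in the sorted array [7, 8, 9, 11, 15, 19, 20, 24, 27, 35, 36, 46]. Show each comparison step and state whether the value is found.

Binary search for 24 in [7, 8, 9, 11, 15, 19, 20, 24, 27, 35, 36, 46]:

lo=0, hi=11, mid=5, arr[mid]=19 -> 19 < 24, search right half
lo=6, hi=11, mid=8, arr[mid]=27 -> 27 > 24, search left half
lo=6, hi=7, mid=6, arr[mid]=20 -> 20 < 24, search right half
lo=7, hi=7, mid=7, arr[mid]=24 -> Found target at index 7!

Binary search finds 24 at index 7 after 4 comparisons. The search repeatedly halves the search space by comparing with the middle element.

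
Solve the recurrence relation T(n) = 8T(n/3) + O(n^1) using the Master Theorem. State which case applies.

Master Theorem for T(n) = 8T(n/3) + O(n^1):

a = 8, b = 3, c = 1
log_b(a) = log_3(8) = 1.8928

Case 1: c = 1 < log_3(8) = 1.8928
T(n) = O(n^(log_3 8))

For T(n) = 8T(n/3) + O(n^1): log_3(8) = 1.8928. This is Case 1 of the Master Theorem (c < log_b(a), work dominated by leaves), giving O(n^(log_3 8)).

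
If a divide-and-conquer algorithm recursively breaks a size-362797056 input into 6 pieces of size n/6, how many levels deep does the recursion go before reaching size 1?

For divide and conquer with division factor 6:

Problem sizes at each level:
Level 0: 362797056
Level 1: 60466176
Level 2: 10077696
Level 3: 1679616
Level 4: 279936
Level 5: 46656
Level 6: 7776
Level 7: 1296
Level 8: 216
Level 9: 36
Level 10: 6
Level 11: 1

The root is level 0 and the size-1 base case is level 11 (the tree spans levels 0 through 11, i.e. 12 levels counting the root), so the depth is the number of divisions: log_6(362797056) = 11

The recursion tree depth is log_6(362797056) = 11. At each level, the problem size is divided by 6, so it takes 11 divisions to reduce to a base case of size 1. The algorithm makes 6 recursive calls at each level.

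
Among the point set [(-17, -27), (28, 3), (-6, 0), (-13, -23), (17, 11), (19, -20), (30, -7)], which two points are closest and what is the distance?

Computing all pairwise distances among 7 points:

d((-17, -27), (28, 3)) = 54.0833
d((-17, -27), (-6, 0)) = 29.1548
d((-17, -27), (-13, -23)) = 5.6569 <-- minimum
d((-17, -27), (17, 11)) = 50.9902
d((-17, -27), (19, -20)) = 36.6742
d((-17, -27), (30, -7)) = 51.0784
d((28, 3), (-6, 0)) = 34.1321
d((28, 3), (-13, -23)) = 48.5489
d((28, 3), (17, 11)) = 13.6015
d((28, 3), (19, -20)) = 24.6982
d((28, 3), (30, -7)) = 10.198
d((-6, 0), (-13, -23)) = 24.0416
d((-6, 0), (17, 11)) = 25.4951
d((-6, 0), (19, -20)) = 32.0156
d((-6, 0), (30, -7)) = 36.6742
d((-13, -23), (17, 11)) = 45.3431
d((-13, -23), (19, -20)) = 32.1403
d((-13, -23), (30, -7)) = 45.8803
d((17, 11), (19, -20)) = 31.0644
d((17, 11), (30, -7)) = 22.2036
d((19, -20), (30, -7)) = 17.0294

Closest pair: (-17, -27) and (-13, -23) with distance 5.6569

The closest pair is (-17, -27) and (-13, -23) with Euclidean distance 5.6569. For 7 points, brute-force pairwise comparison is shown above. For large n, the divide-and-conquer algorithm (sort by x, recurse on halves, check the dividing strip) achieves O(n log n).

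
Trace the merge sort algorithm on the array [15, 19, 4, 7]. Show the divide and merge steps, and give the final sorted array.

Merge sort trace:

Split: [15, 19, 4, 7] -> [15, 19] and [4, 7]
  Split: [15, 19] -> [15] and [19]
  Merge: [15] + [19] -> [15, 19]
  Split: [4, 7] -> [4] and [7]
  Merge: [4] + [7] -> [4, 7]
Merge: [15, 19] + [4, 7] -> [4, 7, 15, 19]

Final sorted array: [4, 7, 15, 19]

The merge sort proceeds by recursively splitting the array and merging sorted halves.
After all merges, the sorted array is [4, 7, 15, 19].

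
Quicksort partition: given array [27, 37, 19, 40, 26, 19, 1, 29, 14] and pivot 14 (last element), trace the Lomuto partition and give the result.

Lomuto partition with pivot = 14:

Initial array: [27, 37, 19, 40, 26, 19, 1, 29, 14]

arr[0]=27 > 14: no swap
arr[1]=37 > 14: no swap
arr[2]=19 > 14: no swap
arr[3]=40 > 14: no swap
arr[4]=26 > 14: no swap
arr[5]=19 > 14: no swap
arr[6]=1 <= 14: swap with position 0, array becomes [1, 37, 19, 40, 26, 19, 27, 29, 14]
arr[7]=29 > 14: no swap

Place pivot at position 1: [1, 14, 19, 40, 26, 19, 27, 29, 37]
Pivot position: 1

After partitioning with pivot 14, the array becomes [1, 14, 19, 40, 26, 19, 27, 29, 37]. The pivot is placed at index 1. All elements to the left of the pivot are <= 14, and all elements to the right are > 14.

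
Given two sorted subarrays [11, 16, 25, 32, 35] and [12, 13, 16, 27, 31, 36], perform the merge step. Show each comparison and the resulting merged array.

Merging process:

Compare 11 vs 12: take 11 from left. Merged: [11]
Compare 16 vs 12: take 12 from right. Merged: [11, 12]
Compare 16 vs 13: take 13 from right. Merged: [11, 12, 13]
Compare 16 vs 16: take 16 from left. Merged: [11, 12, 13, 16]
Compare 25 vs 16: take 16 from right. Merged: [11, 12, 13, 16, 16]
Compare 25 vs 27: take 25 from left. Merged: [11, 12, 13, 16, 16, 25]
Compare 32 vs 27: take 27 from right. Merged: [11, 12, 13, 16, 16, 25, 27]
Compare 32 vs 31: take 31 from right. Merged: [11, 12, 13, 16, 16, 25, 27, 31]
Compare 32 vs 36: take 32 from left. Merged: [11, 12, 13, 16, 16, 25, 27, 31, 32]
Compare 35 vs 36: take 35 from left. Merged: [11, 12, 13, 16, 16, 25, 27, 31, 32, 35]
Append remaining from right: [36]. Merged: [11, 12, 13, 16, 16, 25, 27, 31, 32, 35, 36]

Final merged array: [11, 12, 13, 16, 16, 25, 27, 31, 32, 35, 36]
Total comparisons: 10

The merged array is [11, 12, 13, 16, 16, 25, 27, 31, 32, 35, 36], requiring 10 comparisons. The merge step runs in O(n) time where n is the total number of elements.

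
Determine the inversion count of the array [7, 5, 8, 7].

Finding inversions in [7, 5, 8, 7]:

(0, 1): arr[0]=7 > arr[1]=5
(2, 3): arr[2]=8 > arr[3]=7

Total inversions: 2

The array has 2 inversion(s): (0,1), (2,3). Each pair (i,j) satisfies i < j and arr[i] > arr[j].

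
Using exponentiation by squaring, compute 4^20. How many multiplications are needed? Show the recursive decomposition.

Computing 4^20 by squaring (build up from 4^1; each line after the first costs one multiplication):

4^1 = 4
4^2 = (4^1)^2 = 4^2 = 16
4^4 = (4^2)^2 = 16^2 = 256
4^5 = 4 * 4^4 = 4 * 256 = 1024
4^10 = (4^5)^2 = 1024^2 = 1048576
4^20 = (4^10)^2 = 1048576^2 = 1099511627776

Result: 1099511627776
Multiplications needed: 5 (5 lines after 4^1)

4^20 = 1099511627776. Using exponentiation by squaring, this requires 5 multiplications. The key idea: if the exponent is even, square the half-power; if odd, multiply by the base once.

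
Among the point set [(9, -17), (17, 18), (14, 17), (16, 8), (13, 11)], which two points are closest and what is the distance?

Computing all pairwise distances among 5 points:

d((9, -17), (17, 18)) = 35.9026
d((9, -17), (14, 17)) = 34.3657
d((9, -17), (16, 8)) = 25.9615
d((9, -17), (13, 11)) = 28.2843
d((17, 18), (14, 17)) = 3.1623 <-- minimum
d((17, 18), (16, 8)) = 10.0499
d((17, 18), (13, 11)) = 8.0623
d((14, 17), (16, 8)) = 9.2195
d((14, 17), (13, 11)) = 6.0828
d((16, 8), (13, 11)) = 4.2426

Closest pair: (17, 18) and (14, 17) with distance 3.1623

The closest pair is (17, 18) and (14, 17) with Euclidean distance 3.1623. For 5 points, brute-force pairwise comparison is shown above. For large n, the divide-and-conquer algorithm (sort by x, recurse on halves, check the dividing strip) achieves O(n log n).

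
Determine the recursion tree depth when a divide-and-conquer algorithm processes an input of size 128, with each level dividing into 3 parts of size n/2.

For divide and conquer with division factor 2:

Problem sizes at each level:
Level 0: 128
Level 1: 64
Level 2: 32
Level 3: 16
Level 4: 8
Level 5: 4
Level 6: 2
Level 7: 1

The root is level 0 and the size-1 base case is level 7 (the tree spans levels 0 through 7, i.e. 8 levels counting the root), so the depth is the number of divisions: log_2(128) = 7

The recursion tree depth is log_2(128) = 7. At each level, the problem size is divided by 2, so it takes 7 divisions to reduce to a base case of size 1. The algorithm makes 3 recursive calls at each level.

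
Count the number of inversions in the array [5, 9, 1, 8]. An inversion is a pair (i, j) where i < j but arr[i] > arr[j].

Finding inversions in [5, 9, 1, 8]:

(0, 2): arr[0]=5 > arr[2]=1
(1, 2): arr[1]=9 > arr[2]=1
(1, 3): arr[1]=9 > arr[3]=8

Total inversions: 3

The array has 3 inversion(s): (0,2), (1,2), (1,3). Each pair (i,j) satisfies i < j and arr[i] > arr[j].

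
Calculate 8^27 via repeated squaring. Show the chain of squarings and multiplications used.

Computing 8^27 by squaring (build up from 8^1; each line after the first costs one multiplication):

8^1 = 8
8^2 = (8^1)^2 = 8^2 = 64
8^3 = 8 * 8^2 = 8 * 64 = 512
8^6 = (8^3)^2 = 512^2 = 262144
8^12 = (8^6)^2 = 262144^2 = 68719476736
8^13 = 8 * 8^12 = 8 * 68719476736 = 549755813888
8^26 = (8^13)^2 = 549755813888^2 = 302231454903657293676544
8^27 = 8 * 8^26 = 8 * 302231454903657293676544 = 2417851639229258349412352

Result: 2417851639229258349412352
Multiplications needed: 7 (7 lines after 8^1)

8^27 = 2417851639229258349412352. Using exponentiation by squaring, this requires 7 multiplications. The key idea: if the exponent is even, square the half-power; if odd, multiply by the base once.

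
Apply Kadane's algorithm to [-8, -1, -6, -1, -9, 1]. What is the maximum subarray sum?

Using Kadane's algorithm on [-8, -1, -6, -1, -9, 1]:

Scanning through the array:
Position 1 (value -1): max_ending_here = -1, max_so_far = -1
Position 2 (value -6): max_ending_here = -6, max_so_far = -1
Position 3 (value -1): max_ending_here = -1, max_so_far = -1
Position 4 (value -9): max_ending_here = -9, max_so_far = -1
Position 5 (value 1): max_ending_here = 1, max_so_far = 1

Maximum subarray: [1]
Maximum sum: 1

The maximum subarray is [1] with sum 1. This subarray runs from index 5 to index 5.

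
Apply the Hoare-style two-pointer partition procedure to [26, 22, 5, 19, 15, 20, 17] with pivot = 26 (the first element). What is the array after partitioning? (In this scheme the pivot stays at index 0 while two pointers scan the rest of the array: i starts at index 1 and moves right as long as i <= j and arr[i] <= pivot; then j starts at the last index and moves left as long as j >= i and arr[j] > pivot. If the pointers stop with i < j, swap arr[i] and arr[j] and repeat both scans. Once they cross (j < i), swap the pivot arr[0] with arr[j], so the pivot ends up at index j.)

Hoare-style two-pointer partition with pivot = 26:

Initial array: [26, 22, 5, 19, 15, 20, 17]

Pointers start at i = 1, j = 6.
i ends at 7, j ends at 6: the pointers have crossed (j < i), so scanning stops.

Swap pivot arr[0] with arr[6] to place pivot at position 6: [17, 22, 5, 19, 15, 20, 26]
Pivot position: 6

After partitioning with pivot 26, the array becomes [17, 22, 5, 19, 15, 20, 26]. The pivot is placed at index 6. All elements to the left of the pivot are <= 26, and all elements to the right are > 26.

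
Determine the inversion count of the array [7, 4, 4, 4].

Finding inversions in [7, 4, 4, 4]:

(0, 1): arr[0]=7 > arr[1]=4
(0, 2): arr[0]=7 > arr[2]=4
(0, 3): arr[0]=7 > arr[3]=4

Total inversions: 3

The array has 3 inversion(s): (0,1), (0,2), (0,3). Each pair (i,j) satisfies i < j and arr[i] > arr[j].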